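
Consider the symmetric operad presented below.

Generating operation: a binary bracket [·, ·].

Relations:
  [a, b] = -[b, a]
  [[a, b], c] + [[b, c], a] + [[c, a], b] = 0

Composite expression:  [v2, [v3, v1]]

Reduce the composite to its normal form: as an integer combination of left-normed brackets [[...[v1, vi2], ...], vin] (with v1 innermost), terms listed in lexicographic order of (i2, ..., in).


[[v1, v3], v2]

Skip Jacobi rewriting: expand, keep v1-initial words, read off terms.
Composite bracket: [v2, [v3, v1]]
Expanding via [a, b] = ab - ba: 4 signed words (2^2 = 4).
Collect the words opening with v1:
  from v1v3v2, sign +1: term +[[v1, v3], v2]


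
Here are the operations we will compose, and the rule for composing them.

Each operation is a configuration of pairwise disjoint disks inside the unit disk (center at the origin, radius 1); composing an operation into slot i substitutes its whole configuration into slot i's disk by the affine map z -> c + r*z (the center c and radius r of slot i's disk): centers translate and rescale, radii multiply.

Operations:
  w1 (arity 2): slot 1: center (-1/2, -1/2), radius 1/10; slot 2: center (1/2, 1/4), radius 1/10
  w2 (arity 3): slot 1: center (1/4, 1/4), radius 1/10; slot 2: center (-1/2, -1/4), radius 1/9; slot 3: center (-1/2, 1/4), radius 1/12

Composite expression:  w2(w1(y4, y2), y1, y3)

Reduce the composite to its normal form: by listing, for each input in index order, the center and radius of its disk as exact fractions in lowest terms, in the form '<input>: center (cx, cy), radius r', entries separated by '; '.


y1: center (-1/2, -1/4), radius 1/9; y2: center (3/10, 11/40), radius 1/100; y3: center (-1/2, 1/4), radius 1/12; y4: center (1/5, 1/5), radius 1/100

Only the slot chain above each y matters under w2; compose those maps.
input y4: applying the 2 nested substitutions gives center (1/5, 1/5), radius 1/100
input y2: applying the 2 nested substitutions gives center (3/10, 11/40), radius 1/100
input y1: applying the 1 nested substitution gives center (-1/2, -1/4), radius 1/9
input y3: applying the 1 nested substitution gives center (-1/2, 1/4), radius 1/12


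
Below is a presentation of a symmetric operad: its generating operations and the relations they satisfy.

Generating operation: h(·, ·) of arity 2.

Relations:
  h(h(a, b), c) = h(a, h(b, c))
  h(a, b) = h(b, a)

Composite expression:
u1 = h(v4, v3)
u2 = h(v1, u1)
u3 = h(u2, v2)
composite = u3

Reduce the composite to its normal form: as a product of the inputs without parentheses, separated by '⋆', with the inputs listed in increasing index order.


v1 ⋆ v2 ⋆ v3 ⋆ v4

Any arrangement under h is one operation, so sort the v-inputs.
h(v4, v3) collapses to v4 ⋆ v3
h(v1, h(v4, v3)) collapses to v1 ⋆ v4 ⋆ v3
h(h(v1, h(v4, v3)), v2) collapses to v1 ⋆ v4 ⋆ v3 ⋆ v2
putting the inputs in ascending order: v1 ⋆ v2 ⋆ v3 ⋆ v4


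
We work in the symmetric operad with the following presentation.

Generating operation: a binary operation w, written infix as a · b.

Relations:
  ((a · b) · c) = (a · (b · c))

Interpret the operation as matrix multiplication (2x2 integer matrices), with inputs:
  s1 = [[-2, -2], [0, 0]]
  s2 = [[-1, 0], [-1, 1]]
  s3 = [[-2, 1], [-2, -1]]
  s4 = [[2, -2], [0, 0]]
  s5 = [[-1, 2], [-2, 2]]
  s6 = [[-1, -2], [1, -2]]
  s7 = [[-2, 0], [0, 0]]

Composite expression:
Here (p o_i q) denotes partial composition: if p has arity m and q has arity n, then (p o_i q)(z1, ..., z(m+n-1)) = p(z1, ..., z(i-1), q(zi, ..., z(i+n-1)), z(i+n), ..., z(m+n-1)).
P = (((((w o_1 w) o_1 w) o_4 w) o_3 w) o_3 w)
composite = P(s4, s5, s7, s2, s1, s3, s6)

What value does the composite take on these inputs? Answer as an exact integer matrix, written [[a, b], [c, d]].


[[-32, -64], [0, 0]]

(s4 · s5) = [[2, 0], [0, 0]]
(s7 · s2) = [[2, 0], [0, 0]]
((s7 · s2) · s1) = [[-4, -4], [0, 0]]
((s4 · s5) · ((s7 · s2) · s1)) = [[-8, -8], [0, 0]]
(s3 · s6) = [[3, 2], [1, 6]]
(((s4 · s5) · ((s7 · s2) · s1)) · (s3 · s6)) = [[-32, -64], [0, 0]]


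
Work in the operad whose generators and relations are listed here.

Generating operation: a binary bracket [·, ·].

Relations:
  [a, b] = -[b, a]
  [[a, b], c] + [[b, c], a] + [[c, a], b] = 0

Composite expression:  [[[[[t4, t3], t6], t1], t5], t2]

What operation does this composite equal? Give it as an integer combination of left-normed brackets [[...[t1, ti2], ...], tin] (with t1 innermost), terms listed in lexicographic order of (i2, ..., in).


[[[[[t1, t3], t4], t6], t5], t2] - [[[[[t1, t4], t3], t6], t5], t2] - [[[[[t1, t6], t3], t4], t5], t2] + [[[[[t1, t6], t4], t3], t5], t2]

Antisymmetry and Jacobi reduce to t1-anchored left-normed brackets.
Composite bracket: [[[[[t4, t3], t6], t1], t5], t2]
Full expansion: 32 signed words from ab - ba (2^5 = 32).
Keep just the words that open with t1:
  from t1t3t4t6t5t2, sign +1: term +[[[[[t1, t3], t4], t6], t5], t2]
  from t1t4t3t6t5t2, sign -1: term -[[[[[t1, t4], t3], t6], t5], t2]
  from t1t6t3t4t5t2, sign -1: term -[[[[[t1, t6], t3], t4], t5], t2]
  from t1t6t4t3t5t2, sign +1: term +[[[[[t1, t6], t4], t3], t5], t2]


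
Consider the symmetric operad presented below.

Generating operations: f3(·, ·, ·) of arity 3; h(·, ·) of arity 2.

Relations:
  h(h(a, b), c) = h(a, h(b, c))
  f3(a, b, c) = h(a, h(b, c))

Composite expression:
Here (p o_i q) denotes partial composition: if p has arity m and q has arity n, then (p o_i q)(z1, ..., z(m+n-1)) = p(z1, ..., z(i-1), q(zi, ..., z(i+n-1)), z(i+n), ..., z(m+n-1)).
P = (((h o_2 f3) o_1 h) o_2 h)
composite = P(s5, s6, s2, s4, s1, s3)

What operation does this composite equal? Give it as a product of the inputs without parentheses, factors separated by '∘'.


s5 ∘ s6 ∘ s2 ∘ s4 ∘ s1 ∘ s3

All parenthesizations of h agree; list the s-inputs left to right.
h(s6, s2) flattens to s6 ∘ s2
h(s5, h(s6, s2)) flattens to s5 ∘ s6 ∘ s2
f3(s4, s1, s3) flattens to s4 ∘ s1 ∘ s3
h(h(s5, h(s6, s2)), f3(s4, s1, s3)) flattens to s5 ∘ s6 ∘ s2 ∘ s4 ∘ s1 ∘ s3


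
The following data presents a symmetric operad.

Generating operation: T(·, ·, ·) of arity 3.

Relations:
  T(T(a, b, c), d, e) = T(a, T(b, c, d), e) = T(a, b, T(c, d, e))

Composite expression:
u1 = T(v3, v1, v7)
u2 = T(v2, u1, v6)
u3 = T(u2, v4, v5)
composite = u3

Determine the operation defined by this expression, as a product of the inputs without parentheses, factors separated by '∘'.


v2 ∘ v3 ∘ v1 ∘ v7 ∘ v6 ∘ v4 ∘ v5

Associativity of T dissolves the nesting; only the v-input order survives.
T(v3, v1, v7) reduces to v3 ∘ v1 ∘ v7
T(v2, T(v3, v1, v7), v6) reduces to v2 ∘ v3 ∘ v1 ∘ v7 ∘ v6
T(T(v2, T(v3, v1, v7), v6), v4, v5) reduces to v2 ∘ v3 ∘ v1 ∘ v7 ∘ v6 ∘ v4 ∘ v5


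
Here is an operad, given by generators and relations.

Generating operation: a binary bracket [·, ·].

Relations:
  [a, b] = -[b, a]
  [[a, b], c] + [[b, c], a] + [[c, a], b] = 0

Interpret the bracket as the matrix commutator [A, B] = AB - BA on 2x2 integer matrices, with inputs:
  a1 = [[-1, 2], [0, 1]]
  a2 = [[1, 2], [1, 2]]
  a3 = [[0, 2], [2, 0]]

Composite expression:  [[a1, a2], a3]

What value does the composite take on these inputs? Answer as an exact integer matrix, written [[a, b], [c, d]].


[a1, a2] = [[2, -2], [2, -2]]
[[a1, a2], a3] = [[-8, 8], [-8, 8]]

[[-8, 8], [-8, 8]]


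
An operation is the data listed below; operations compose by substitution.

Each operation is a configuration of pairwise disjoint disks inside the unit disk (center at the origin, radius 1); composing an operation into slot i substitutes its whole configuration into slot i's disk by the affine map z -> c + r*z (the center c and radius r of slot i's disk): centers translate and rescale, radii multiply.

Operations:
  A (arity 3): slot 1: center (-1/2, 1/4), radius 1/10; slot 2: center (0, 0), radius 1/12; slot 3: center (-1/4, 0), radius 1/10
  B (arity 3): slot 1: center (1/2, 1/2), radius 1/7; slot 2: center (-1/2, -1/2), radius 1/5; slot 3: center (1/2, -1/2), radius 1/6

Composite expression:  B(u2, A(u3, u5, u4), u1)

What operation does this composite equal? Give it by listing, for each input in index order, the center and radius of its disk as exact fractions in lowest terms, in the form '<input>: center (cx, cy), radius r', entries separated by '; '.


u1: center (1/2, -1/2), radius 1/6; u2: center (1/2, 1/2), radius 1/7; u3: center (-3/5, -9/20), radius 1/50; u4: center (-11/20, -1/2), radius 1/50; u5: center (-1/2, -1/2), radius 1/60

Follow each u-input down from B: c' goes to c + r*c', radius to r*r'.
input u2: applying the 1 nested substitution gives center (1/2, 1/2), radius 1/7
input u3: applying the 2 nested substitutions gives center (-3/5, -9/20), radius 1/50
input u5: applying the 2 nested substitutions gives center (-1/2, -1/2), radius 1/60
input u4: applying the 2 nested substitutions gives center (-11/20, -1/2), radius 1/50
input u1: applying the 1 nested substitution gives center (1/2, -1/2), radius 1/6


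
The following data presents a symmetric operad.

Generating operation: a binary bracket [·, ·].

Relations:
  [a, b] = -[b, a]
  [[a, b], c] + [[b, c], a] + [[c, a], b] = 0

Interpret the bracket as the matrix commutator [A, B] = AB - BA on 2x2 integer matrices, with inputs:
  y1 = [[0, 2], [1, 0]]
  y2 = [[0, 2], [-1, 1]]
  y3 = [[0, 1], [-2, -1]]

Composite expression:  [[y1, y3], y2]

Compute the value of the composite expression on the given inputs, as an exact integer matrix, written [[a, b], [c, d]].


[y1, y3] = [[-5, -2], [1, 5]]
[[y1, y3], y2] = [[0, -22], [-11, 0]]

[[0, -22], [-11, 0]]


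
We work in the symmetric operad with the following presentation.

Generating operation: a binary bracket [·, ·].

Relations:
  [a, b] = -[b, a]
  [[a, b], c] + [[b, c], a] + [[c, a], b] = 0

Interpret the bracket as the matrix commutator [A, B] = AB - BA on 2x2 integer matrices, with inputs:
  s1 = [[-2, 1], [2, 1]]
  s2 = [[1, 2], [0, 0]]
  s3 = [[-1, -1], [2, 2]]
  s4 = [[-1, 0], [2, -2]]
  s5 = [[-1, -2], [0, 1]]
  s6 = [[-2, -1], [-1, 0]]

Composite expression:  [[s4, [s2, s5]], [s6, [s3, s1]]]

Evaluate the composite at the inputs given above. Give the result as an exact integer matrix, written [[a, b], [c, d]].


[[16, -8], [64, -16]]

[s2, s5] = [[0, 2], [0, 0]]
[s4, [s2, s5]] = [[-4, 2], [0, 4]]
[s3, s1] = [[-4, -6], [0, 4]]
[s6, [s3, s1]] = [[-6, 4], [8, 6]]
[[s4, [s2, s5]], [s6, [s3, s1]]] = [[16, -8], [64, -16]]


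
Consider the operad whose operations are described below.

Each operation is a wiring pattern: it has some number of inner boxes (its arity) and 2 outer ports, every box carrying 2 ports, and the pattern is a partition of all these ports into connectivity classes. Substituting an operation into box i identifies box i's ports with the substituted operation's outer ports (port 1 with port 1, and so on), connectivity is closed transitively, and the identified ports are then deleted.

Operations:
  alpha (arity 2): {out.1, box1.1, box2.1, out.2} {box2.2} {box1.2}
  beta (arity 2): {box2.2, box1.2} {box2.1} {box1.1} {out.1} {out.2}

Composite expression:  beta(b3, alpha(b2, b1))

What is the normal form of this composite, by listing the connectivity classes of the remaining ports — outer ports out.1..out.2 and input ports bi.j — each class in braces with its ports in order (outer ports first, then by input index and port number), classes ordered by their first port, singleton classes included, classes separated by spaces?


{out.1} {out.2} {b1.1, b2.1, b3.2} {b1.2} {b2.2} {b3.1}

Two ports join when wires chain via beta-identified ports.
alpha over (b2, b1) gives {out.1, out.2, b1.1, b2.1} {b1.2} {b2.2}, out.j being that stage's outer ports
beta over (b3, b2, b1) gives {out.1} {out.2} {b1.1, b2.1, b3.2} {b1.2} {b2.2} {b3.1}, out.j being that stage's outer ports


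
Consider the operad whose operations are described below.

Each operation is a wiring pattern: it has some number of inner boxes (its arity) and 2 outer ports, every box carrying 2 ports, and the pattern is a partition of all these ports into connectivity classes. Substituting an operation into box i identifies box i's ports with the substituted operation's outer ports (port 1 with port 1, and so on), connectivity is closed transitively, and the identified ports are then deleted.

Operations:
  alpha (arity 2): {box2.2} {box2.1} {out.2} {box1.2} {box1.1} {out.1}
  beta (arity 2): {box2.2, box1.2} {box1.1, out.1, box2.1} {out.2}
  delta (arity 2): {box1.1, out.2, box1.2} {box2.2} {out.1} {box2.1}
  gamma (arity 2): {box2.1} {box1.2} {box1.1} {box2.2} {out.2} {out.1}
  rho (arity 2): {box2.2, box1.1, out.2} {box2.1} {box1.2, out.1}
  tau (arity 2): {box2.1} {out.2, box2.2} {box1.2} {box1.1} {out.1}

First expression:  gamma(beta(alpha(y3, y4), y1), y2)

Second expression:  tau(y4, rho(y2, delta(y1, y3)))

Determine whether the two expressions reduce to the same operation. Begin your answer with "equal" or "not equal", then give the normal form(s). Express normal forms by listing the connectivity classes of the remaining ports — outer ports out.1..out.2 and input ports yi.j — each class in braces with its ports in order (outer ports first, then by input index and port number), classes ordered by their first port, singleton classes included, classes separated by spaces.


The first expression reduces to {out.1} {out.2} {y1.1} {y1.2} {y2.1} {y2.2} {y3.1} {y3.2} {y4.1} {y4.2}
The second expression reduces to {out.1} {out.2, y1.1, y1.2, y2.1} {y2.2} {y3.1} {y3.2} {y4.1} {y4.2}
Distinct normal forms: not equal.

not equal: they reduce to {out.1} {out.2} {y1.1} {y1.2} {y2.1} {y2.2} {y3.1} {y3.2} {y4.1} {y4.2} and {out.1} {out.2, y1.1, y1.2, y2.1} {y2.2} {y3.1} {y3.2} {y4.1} {y4.2}


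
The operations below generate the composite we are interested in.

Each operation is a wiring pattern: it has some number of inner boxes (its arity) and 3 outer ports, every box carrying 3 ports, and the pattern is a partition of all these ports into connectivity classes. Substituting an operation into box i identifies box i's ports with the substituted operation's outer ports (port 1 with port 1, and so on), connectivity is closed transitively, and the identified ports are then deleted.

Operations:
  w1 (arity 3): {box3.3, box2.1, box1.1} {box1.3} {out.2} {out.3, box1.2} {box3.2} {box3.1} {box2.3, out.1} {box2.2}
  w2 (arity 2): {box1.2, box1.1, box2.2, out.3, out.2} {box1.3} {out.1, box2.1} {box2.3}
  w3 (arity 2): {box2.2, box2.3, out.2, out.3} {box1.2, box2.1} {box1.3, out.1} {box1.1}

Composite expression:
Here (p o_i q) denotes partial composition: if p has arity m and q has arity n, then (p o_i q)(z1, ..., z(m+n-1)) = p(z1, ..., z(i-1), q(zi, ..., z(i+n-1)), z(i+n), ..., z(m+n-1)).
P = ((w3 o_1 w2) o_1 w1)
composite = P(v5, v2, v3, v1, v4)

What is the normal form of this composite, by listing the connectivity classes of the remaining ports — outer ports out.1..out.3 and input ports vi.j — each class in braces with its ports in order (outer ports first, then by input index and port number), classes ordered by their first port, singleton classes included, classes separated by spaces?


Substituting into w3 glues patterns; closure does the rest.
after w1, the pattern on (v5, v2, v3) reads {out.1, v2.3} {out.2} {out.3, v5.2} {v2.1, v3.3, v5.1} {v2.2} {v3.1} {v3.2} {v5.3} (out.j = its outer ports)
after w2, the pattern on (v5, v2, v3, v1) reads {out.1, v1.1} {out.2, out.3, v1.2, v2.3} {v1.3} {v2.1, v3.3, v5.1} {v2.2} {v3.1} {v3.2} {v5.2} {v5.3} (out.j = its outer ports)
after w3, the pattern on (v5, v2, v3, v1, v4) reads {out.1, v1.2, v2.3, v4.1} {out.2, out.3, v4.2, v4.3} {v1.1} {v1.3} {v2.1, v3.3, v5.1} {v2.2} {v3.1} {v3.2} {v5.2} {v5.3} (out.j = its outer ports)

{out.1, v1.2, v2.3, v4.1} {out.2, out.3, v4.2, v4.3} {v1.1} {v1.3} {v2.1, v3.3, v5.1} {v2.2} {v3.1} {v3.2} {v5.2} {v5.3}


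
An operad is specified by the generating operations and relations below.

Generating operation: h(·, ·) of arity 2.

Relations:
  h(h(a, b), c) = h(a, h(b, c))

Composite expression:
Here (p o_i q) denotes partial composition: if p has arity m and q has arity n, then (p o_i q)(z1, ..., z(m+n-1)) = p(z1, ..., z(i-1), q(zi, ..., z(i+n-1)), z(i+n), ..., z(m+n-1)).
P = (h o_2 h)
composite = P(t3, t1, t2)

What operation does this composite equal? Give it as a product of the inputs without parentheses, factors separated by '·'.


t3 · t1 · t2

Key point: h is associative — brackets drop, the t-order remains.
h(t1, t2) flattens to t1 · t2
h(t3, h(t1, t2)) flattens to t3 · t1 · t2


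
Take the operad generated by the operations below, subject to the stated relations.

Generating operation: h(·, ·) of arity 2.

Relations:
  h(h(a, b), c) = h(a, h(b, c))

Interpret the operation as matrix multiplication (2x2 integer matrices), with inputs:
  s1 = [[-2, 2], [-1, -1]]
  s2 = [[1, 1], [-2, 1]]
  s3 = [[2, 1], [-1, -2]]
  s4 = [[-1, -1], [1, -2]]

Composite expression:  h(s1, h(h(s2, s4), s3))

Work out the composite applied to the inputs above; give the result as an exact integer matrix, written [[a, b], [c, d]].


[[6, -6], [-9, -9]]

h(s2, s4) = [[0, -3], [3, 0]]
h(h(s2, s4), s3) = [[3, 6], [6, 3]]
h(s1, h(h(s2, s4), s3)) = [[6, -6], [-9, -9]]


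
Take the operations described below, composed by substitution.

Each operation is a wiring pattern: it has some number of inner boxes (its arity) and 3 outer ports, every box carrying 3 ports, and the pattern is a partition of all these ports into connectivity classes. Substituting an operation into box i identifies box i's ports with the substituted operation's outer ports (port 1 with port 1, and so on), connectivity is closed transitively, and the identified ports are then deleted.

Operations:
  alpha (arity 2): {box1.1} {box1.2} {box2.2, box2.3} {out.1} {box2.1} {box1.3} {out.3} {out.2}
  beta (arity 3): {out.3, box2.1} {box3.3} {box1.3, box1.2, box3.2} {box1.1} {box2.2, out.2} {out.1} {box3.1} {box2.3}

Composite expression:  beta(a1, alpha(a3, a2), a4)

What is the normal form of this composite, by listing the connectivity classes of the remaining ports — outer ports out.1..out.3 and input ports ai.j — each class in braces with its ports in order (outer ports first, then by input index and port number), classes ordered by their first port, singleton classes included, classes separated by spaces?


After gluing at beta, chains via deleted ports link the a-ports.
stage alpha: inputs (a3, a2), connectivity {out.1} {out.2} {out.3} {a2.1} {a2.2, a2.3} {a3.1} {a3.2} {a3.3}, out.j its boundary
stage beta: inputs (a1, a3, a2, a4), connectivity {out.1} {out.2} {out.3} {a1.1} {a1.2, a1.3, a4.2} {a2.1} {a2.2, a2.3} {a3.1} {a3.2} {a3.3} {a4.1} {a4.3}, out.j its boundary

{out.1} {out.2} {out.3} {a1.1} {a1.2, a1.3, a4.2} {a2.1} {a2.2, a2.3} {a3.1} {a3.2} {a3.3} {a4.1} {a4.3}


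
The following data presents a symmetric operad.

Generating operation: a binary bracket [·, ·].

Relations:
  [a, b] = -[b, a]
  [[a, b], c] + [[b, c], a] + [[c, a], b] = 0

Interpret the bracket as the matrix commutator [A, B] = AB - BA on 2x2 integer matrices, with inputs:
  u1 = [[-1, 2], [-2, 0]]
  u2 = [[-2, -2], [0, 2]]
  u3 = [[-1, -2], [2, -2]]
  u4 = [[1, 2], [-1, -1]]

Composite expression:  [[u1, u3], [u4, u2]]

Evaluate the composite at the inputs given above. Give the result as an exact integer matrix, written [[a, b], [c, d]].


[[0, 0], [0, 0]]

[u1, u3] = [[0, 0], [0, 0]]
[u4, u2] = [[-2, 4], [4, 2]]
[[u1, u3], [u4, u2]] = [[0, 0], [0, 0]]


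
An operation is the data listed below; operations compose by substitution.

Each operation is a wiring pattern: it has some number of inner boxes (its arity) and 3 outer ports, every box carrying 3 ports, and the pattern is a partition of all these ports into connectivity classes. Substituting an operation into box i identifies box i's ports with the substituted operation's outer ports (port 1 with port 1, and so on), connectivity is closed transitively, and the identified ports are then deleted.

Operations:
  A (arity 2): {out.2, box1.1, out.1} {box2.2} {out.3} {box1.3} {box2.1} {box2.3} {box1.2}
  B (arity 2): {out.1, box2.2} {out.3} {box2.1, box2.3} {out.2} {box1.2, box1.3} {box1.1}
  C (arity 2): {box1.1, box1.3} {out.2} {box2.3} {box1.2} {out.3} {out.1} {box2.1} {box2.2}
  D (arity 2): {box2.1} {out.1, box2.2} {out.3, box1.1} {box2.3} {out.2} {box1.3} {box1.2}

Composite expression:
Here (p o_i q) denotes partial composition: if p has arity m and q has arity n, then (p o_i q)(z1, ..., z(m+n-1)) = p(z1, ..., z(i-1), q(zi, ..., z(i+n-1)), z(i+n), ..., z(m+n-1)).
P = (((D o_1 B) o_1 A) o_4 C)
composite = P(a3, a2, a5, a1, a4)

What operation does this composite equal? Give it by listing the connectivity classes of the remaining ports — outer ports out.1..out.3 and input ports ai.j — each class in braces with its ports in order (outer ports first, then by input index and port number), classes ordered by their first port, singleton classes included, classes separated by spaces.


{out.1} {out.2} {out.3, a5.2} {a1.1, a1.3} {a1.2} {a2.1} {a2.2} {a2.3} {a3.1} {a3.2} {a3.3} {a4.1} {a4.2} {a4.3} {a5.1, a5.3}

Connectivity passes through glued D-boundaries; trace each wire chain.
composing A on (a3, a2), with out.j its own outer ports: {out.1, out.2, a3.1} {out.3} {a2.1} {a2.2} {a2.3} {a3.2} {a3.3}
composing B on (a3, a2, a5), with out.j its own outer ports: {out.1, a5.2} {out.2} {out.3} {a2.1} {a2.2} {a2.3} {a3.1} {a3.2} {a3.3} {a5.1, a5.3}
composing C on (a1, a4), with out.j its own outer ports: {out.1} {out.2} {out.3} {a1.1, a1.3} {a1.2} {a4.1} {a4.2} {a4.3}
composing D on (a3, a2, a5, a1, a4), with out.j its own outer ports: {out.1} {out.2} {out.3, a5.2} {a1.1, a1.3} {a1.2} {a2.1} {a2.2} {a2.3} {a3.1} {a3.2} {a3.3} {a4.1} {a4.2} {a4.3} {a5.1, a5.3}


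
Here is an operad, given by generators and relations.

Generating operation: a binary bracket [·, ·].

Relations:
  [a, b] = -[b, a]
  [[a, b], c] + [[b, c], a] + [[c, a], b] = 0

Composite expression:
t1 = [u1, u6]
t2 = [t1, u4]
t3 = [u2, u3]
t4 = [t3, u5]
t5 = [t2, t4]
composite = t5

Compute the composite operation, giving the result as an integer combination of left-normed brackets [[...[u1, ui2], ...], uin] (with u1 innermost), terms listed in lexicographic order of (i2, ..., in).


In the tensor algebra, words opening u1 carry the u1-anchored form.
Composite bracket: [[[u1, u6], u4], [[u2, u3], u5]]
Expanding via [a, b] = ab - ba: 32 signed words (2^5 = 32).
Keep just the words that open with u1:
  sign of u1u6u4u2u3u5 is +1, so it contributes +[[[[[u1, u6], u4], u2], u3], u5]
  sign of u1u6u4u3u2u5 is -1, so it contributes -[[[[[u1, u6], u4], u3], u2], u5]
  sign of u1u6u4u5u2u3 is -1, so it contributes -[[[[[u1, u6], u4], u5], u2], u3]
  sign of u1u6u4u5u3u2 is +1, so it contributes +[[[[[u1, u6], u4], u5], u3], u2]

[[[[[u1, u6], u4], u2], u3], u5] - [[[[[u1, u6], u4], u3], u2], u5] - [[[[[u1, u6], u4], u5], u2], u3] + [[[[[u1, u6], u4], u5], u3], u2]


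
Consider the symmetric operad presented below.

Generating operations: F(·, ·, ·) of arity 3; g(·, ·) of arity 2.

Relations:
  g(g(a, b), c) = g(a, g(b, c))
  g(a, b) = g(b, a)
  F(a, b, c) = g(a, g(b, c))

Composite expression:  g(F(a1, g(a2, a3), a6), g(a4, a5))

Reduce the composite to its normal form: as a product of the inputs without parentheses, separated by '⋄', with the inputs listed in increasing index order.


a1 ⋄ a2 ⋄ a3 ⋄ a4 ⋄ a5 ⋄ a6


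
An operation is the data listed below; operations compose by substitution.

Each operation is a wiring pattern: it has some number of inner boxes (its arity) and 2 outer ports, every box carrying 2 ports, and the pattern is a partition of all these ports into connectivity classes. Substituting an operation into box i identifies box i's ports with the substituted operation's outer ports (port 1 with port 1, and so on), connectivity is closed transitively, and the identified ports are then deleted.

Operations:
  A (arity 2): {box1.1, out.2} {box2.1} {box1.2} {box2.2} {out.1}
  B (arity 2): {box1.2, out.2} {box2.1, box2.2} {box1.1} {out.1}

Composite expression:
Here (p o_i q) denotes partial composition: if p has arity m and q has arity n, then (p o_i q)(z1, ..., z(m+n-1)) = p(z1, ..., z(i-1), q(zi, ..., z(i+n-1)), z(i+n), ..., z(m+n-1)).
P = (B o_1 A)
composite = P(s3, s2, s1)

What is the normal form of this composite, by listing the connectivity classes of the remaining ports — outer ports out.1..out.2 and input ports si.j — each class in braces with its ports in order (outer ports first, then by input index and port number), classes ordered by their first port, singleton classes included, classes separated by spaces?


{out.1} {out.2, s3.1} {s1.1, s1.2} {s2.1} {s2.2} {s3.2}

After gluing at B, chains via deleted ports link the s-ports.
composing A on (s3, s2), with out.j its own outer ports: {out.1} {out.2, s3.1} {s2.1} {s2.2} {s3.2}
composing B on (s3, s2, s1), with out.j its own outer ports: {out.1} {out.2, s3.1} {s1.1, s1.2} {s2.1} {s2.2} {s3.2}


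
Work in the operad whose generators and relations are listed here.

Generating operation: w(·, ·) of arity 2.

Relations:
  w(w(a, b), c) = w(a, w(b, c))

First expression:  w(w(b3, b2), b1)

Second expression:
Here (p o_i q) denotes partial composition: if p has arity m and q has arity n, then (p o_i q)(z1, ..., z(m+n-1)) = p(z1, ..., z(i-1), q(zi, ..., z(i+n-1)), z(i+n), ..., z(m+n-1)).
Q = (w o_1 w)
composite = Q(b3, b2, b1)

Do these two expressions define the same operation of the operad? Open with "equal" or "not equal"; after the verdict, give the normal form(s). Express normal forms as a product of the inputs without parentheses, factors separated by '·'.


equal: each reduces to b3 · b2 · b1

The first composite normalizes to b3 · b2 · b1
The second composite normalizes to b3 · b2 · b1
The normal forms match — equal.


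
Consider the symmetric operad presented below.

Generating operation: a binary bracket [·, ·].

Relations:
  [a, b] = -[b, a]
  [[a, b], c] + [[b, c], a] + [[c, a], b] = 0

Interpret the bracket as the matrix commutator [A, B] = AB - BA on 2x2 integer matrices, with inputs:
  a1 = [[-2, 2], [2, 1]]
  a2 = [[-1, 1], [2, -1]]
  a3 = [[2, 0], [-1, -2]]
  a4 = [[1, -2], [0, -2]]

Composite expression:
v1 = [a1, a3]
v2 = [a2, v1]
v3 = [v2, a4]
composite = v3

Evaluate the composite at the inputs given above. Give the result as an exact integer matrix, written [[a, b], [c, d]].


[[-16, -96], [-24, 16]]

[a1, a3] = [[-2, -8], [5, 2]]
[a2, [a1, a3]] = [[21, 4], [-8, -21]]
[[a2, [a1, a3]], a4] = [[-16, -96], [-24, 16]]


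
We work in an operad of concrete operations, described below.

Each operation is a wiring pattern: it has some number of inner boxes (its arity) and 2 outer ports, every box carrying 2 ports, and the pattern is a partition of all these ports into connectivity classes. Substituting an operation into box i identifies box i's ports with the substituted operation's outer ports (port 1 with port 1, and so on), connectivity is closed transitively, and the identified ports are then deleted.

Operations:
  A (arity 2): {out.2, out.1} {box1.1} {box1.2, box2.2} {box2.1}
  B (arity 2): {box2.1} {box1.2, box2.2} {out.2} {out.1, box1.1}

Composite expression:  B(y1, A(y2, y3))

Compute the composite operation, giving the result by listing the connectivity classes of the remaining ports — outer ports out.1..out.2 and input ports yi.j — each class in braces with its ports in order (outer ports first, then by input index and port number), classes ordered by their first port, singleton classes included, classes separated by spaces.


Substituting into B glues patterns; closure does the rest.
stage A: inputs (y2, y3), connectivity {out.1, out.2} {y2.1} {y2.2, y3.2} {y3.1}, out.j its boundary
stage B: inputs (y1, y2, y3), connectivity {out.1, y1.1} {out.2} {y1.2} {y2.1} {y2.2, y3.2} {y3.1}, out.j its boundary

{out.1, y1.1} {out.2} {y1.2} {y2.1} {y2.2, y3.2} {y3.1}


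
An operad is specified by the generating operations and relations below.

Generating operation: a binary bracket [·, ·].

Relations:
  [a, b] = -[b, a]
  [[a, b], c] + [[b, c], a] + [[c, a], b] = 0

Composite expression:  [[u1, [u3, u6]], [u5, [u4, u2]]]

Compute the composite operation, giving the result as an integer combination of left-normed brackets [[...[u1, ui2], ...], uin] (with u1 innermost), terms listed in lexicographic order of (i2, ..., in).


Antisymmetry and Jacobi reduce to u1-anchored left-normed brackets.
Composite bracket: [[u1, [u3, u6]], [u5, [u4, u2]]]
Under [a, b] = ab - ba we get 32 signed associative words (2^5 = 32).
Words beginning with u1 determine it all:
  u1u3u6u2u4u5 appears with sign +1, giving the term +[[[[[u1, u3], u6], u2], u4], u5]
  u1u3u6u4u2u5 appears with sign -1, giving the term -[[[[[u1, u3], u6], u4], u2], u5]
  u1u3u6u5u2u4 appears with sign -1, giving the term -[[[[[u1, u3], u6], u5], u2], u4]
  u1u3u6u5u4u2 appears with sign +1, giving the term +[[[[[u1, u3], u6], u5], u4], u2]
  u1u6u3u2u4u5 appears with sign -1, giving the term -[[[[[u1, u6], u3], u2], u4], u5]
  u1u6u3u4u2u5 appears with sign +1, giving the term +[[[[[u1, u6], u3], u4], u2], u5]
  u1u6u3u5u2u4 appears with sign +1, giving the term +[[[[[u1, u6], u3], u5], u2], u4]
  u1u6u3u5u4u2 appears with sign -1, giving the term -[[[[[u1, u6], u3], u5], u4], u2]

[[[[[u1, u3], u6], u2], u4], u5] - [[[[[u1, u3], u6], u4], u2], u5] - [[[[[u1, u3], u6], u5], u2], u4] + [[[[[u1, u3], u6], u5], u4], u2] - [[[[[u1, u6], u3], u2], u4], u5] + [[[[[u1, u6], u3], u4], u2], u5] + [[[[[u1, u6], u3], u5], u2], u4] - [[[[[u1, u6], u3], u5], u4], u2]


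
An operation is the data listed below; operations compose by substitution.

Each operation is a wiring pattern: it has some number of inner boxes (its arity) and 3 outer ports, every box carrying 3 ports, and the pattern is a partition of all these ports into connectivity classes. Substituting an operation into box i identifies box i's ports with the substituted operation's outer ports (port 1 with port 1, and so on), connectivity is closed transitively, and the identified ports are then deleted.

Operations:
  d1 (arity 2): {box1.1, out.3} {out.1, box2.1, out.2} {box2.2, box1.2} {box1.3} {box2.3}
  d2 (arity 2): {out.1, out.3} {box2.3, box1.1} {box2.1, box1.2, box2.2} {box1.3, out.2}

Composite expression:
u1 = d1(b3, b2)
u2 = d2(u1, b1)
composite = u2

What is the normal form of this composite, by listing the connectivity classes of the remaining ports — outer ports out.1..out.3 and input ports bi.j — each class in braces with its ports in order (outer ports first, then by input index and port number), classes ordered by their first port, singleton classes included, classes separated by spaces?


{out.1, out.3} {out.2, b3.1} {b1.1, b1.2, b1.3, b2.1} {b2.2, b3.2} {b2.3} {b3.3}

Treat the ports identified at d2 as solder joints: merge, then drop.
stage d1: inputs (b3, b2), connectivity {out.1, out.2, b2.1} {out.3, b3.1} {b2.2, b3.2} {b2.3} {b3.3}, out.j its boundary
stage d2: inputs (b3, b2, b1), connectivity {out.1, out.3} {out.2, b3.1} {b1.1, b1.2, b1.3, b2.1} {b2.2, b3.2} {b2.3} {b3.3}, out.j its boundary


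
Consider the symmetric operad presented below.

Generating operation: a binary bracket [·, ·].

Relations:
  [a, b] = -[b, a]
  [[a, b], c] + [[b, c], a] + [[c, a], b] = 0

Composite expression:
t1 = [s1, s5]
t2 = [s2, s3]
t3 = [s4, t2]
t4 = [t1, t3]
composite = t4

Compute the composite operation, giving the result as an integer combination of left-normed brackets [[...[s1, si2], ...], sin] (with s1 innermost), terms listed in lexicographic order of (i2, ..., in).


A multilinear Lie element is pinned by s1-initial words (s1 innermost).
Composite bracket: [[s1, s5], [s4, [s2, s3]]]
Applying ab - ba throughout gives 16 signed words (2^4 = 16).
Coefficients come from the s1-initial words:
  word s1s5s2s3s4 has sign -1, contributing -[[[[s1, s5], s2], s3], s4]
  word s1s5s3s2s4 has sign +1, contributing +[[[[s1, s5], s3], s2], s4]
  word s1s5s4s2s3 has sign +1, contributing +[[[[s1, s5], s4], s2], s3]
  word s1s5s4s3s2 has sign -1, contributing -[[[[s1, s5], s4], s3], s2]

-[[[[s1, s5], s2], s3], s4] + [[[[s1, s5], s3], s2], s4] + [[[[s1, s5], s4], s2], s3] - [[[[s1, s5], s4], s3], s2]


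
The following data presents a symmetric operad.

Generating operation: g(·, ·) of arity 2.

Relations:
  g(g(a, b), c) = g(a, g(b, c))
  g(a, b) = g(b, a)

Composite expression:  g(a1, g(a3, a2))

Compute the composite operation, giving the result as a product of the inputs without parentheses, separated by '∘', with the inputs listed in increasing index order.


With g associative and commutative, the a-input set is all that matters.
g(a3, a2) flattens to a3 ∘ a2
g(a1, g(a3, a2)) flattens to a1 ∘ a3 ∘ a2
sorting the factors by input index: a1 ∘ a2 ∘ a3

a1 ∘ a2 ∘ a3


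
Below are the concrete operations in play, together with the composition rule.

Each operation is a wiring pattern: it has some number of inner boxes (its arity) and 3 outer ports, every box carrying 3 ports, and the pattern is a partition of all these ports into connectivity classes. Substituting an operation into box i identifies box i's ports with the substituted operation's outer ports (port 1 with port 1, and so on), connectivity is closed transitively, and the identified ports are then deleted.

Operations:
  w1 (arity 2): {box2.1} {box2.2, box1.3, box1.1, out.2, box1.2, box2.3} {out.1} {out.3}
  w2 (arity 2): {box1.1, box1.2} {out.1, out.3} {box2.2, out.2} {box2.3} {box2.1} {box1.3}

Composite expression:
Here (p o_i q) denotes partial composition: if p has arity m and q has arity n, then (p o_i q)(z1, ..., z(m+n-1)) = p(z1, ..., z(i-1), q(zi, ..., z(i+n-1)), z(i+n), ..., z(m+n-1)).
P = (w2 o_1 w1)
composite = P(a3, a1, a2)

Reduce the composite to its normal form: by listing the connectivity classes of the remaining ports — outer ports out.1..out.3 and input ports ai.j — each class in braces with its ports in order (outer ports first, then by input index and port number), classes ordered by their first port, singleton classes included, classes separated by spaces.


{out.1, out.3} {out.2, a2.2} {a1.1} {a1.2, a1.3, a3.1, a3.2, a3.3} {a2.1} {a2.3}


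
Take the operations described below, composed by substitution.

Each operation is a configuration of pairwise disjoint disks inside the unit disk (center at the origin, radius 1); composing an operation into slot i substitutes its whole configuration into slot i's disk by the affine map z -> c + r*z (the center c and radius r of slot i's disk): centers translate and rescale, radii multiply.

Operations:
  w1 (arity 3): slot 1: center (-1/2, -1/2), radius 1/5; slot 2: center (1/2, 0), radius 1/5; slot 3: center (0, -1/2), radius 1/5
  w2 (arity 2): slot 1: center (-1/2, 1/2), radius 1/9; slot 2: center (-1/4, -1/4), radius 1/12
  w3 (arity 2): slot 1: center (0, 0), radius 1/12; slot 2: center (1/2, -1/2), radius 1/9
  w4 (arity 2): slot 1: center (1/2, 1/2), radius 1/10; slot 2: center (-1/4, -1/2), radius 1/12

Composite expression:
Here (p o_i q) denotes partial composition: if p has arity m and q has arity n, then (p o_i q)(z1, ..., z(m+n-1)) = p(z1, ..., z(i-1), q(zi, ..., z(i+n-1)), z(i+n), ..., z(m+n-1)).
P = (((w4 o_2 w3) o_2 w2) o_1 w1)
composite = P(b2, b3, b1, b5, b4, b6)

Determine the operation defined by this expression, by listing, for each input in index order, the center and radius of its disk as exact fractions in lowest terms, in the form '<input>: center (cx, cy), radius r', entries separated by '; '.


Nesting under w4 composes maps z -> c + r*z down each b-path.
for b2, the 2-step affine chain lands on center (9/20, 9/20), radius 1/50
for b3, the 2-step affine chain lands on center (11/20, 1/2), radius 1/50
for b1, the 2-step affine chain lands on center (1/2, 9/20), radius 1/50
for b5, the 3-step affine chain lands on center (-73/288, -143/288), radius 1/1296
for b4, the 3-step affine chain lands on center (-145/576, -289/576), radius 1/1728
for b6, the 2-step affine chain lands on center (-5/24, -13/24), radius 1/108

b1: center (1/2, 9/20), radius 1/50; b2: center (9/20, 9/20), radius 1/50; b3: center (11/20, 1/2), radius 1/50; b4: center (-145/576, -289/576), radius 1/1728; b5: center (-73/288, -143/288), radius 1/1296; b6: center (-5/24, -13/24), radius 1/108


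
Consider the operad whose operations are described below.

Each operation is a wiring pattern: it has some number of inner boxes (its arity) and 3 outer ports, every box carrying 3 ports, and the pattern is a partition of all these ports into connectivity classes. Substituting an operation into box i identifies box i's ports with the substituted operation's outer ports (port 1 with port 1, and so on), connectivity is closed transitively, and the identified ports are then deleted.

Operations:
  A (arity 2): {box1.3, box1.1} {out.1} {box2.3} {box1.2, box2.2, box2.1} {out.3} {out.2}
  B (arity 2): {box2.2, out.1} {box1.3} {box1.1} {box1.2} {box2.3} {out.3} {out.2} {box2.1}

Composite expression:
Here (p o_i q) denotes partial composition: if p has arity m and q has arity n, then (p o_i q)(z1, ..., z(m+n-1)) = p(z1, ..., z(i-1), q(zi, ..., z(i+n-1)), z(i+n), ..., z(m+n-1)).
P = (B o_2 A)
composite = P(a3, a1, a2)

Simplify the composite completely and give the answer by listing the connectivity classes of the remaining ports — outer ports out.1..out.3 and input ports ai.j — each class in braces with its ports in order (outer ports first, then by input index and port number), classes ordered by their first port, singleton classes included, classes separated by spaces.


Treat the ports identified at B as solder joints: merge, then drop.
stage A: inputs (a1, a2), connectivity {out.1} {out.2} {out.3} {a1.1, a1.3} {a1.2, a2.1, a2.2} {a2.3}, out.j its boundary
stage B: inputs (a3, a1, a2), connectivity {out.1} {out.2} {out.3} {a1.1, a1.3} {a1.2, a2.1, a2.2} {a2.3} {a3.1} {a3.2} {a3.3}, out.j its boundary

{out.1} {out.2} {out.3} {a1.1, a1.3} {a1.2, a2.1, a2.2} {a2.3} {a3.1} {a3.2} {a3.3}


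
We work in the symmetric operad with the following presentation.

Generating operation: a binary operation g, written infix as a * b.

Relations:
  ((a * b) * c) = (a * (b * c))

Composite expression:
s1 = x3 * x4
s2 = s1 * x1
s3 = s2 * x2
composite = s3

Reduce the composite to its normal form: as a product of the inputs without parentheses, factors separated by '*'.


x3 * x4 * x1 * x2

The g-tree's shape is irrelevant; the x-reading-order decides.
(x3 * x4) flattens to x3 * x4
((x3 * x4) * x1) flattens to x3 * x4 * x1
(((x3 * x4) * x1) * x2) flattens to x3 * x4 * x1 * x2


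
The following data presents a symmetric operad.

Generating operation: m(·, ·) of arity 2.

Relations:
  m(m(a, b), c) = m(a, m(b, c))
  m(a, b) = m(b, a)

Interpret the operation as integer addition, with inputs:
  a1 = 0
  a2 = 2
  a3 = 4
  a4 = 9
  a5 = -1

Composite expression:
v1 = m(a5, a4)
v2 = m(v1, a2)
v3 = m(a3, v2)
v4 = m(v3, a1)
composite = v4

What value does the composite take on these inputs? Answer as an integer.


m(a5, a4) = 8
m(m(a5, a4), a2) = 10
m(a3, m(m(a5, a4), a2)) = 14
m(m(a3, m(m(a5, a4), a2)), a1) = 14

14


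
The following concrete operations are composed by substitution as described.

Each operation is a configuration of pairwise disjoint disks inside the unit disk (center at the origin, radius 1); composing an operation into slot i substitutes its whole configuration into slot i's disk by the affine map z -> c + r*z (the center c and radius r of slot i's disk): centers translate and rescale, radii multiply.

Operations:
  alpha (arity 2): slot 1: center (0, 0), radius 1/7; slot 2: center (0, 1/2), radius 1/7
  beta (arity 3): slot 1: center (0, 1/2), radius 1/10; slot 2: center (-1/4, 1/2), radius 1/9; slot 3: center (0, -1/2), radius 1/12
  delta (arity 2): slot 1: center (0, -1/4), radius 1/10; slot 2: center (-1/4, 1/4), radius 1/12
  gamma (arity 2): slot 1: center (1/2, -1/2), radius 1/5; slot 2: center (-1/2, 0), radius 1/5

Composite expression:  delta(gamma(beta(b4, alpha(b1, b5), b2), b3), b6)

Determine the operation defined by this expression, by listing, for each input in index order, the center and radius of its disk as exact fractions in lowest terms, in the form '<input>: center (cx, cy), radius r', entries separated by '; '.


b1: center (9/200, -29/100), radius 1/3150; b2: center (1/20, -31/100), radius 1/600; b3: center (-1/20, -1/4), radius 1/50; b4: center (1/20, -29/100), radius 1/500; b5: center (9/200, -13/45), radius 1/3150; b6: center (-1/4, 1/4), radius 1/12

Affine substitution under delta: radii multiply and b-centers shift.
b4 passes through 3 substitutions, ending at center (1/20, -29/100), radius 1/500
b1 passes through 4 substitutions, ending at center (9/200, -29/100), radius 1/3150
b5 passes through 4 substitutions, ending at center (9/200, -13/45), radius 1/3150
b2 passes through 3 substitutions, ending at center (1/20, -31/100), radius 1/600
b3 passes through 2 substitutions, ending at center (-1/20, -1/4), radius 1/50
b6 passes through 1 substitution, ending at center (-1/4, 1/4), radius 1/12
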